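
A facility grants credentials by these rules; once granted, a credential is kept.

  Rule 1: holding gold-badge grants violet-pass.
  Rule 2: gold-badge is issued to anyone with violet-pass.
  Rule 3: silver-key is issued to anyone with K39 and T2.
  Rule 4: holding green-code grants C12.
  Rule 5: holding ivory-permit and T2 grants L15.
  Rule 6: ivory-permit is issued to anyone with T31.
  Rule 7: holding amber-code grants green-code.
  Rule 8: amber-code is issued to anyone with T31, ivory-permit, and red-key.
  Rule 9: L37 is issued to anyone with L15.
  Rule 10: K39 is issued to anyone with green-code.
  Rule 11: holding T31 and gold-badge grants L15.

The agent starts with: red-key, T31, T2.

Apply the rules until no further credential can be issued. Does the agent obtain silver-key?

Holding T31 grants ivory-permit (Rule 6).
Holding T31, ivory-permit, and red-key grants amber-code (Rule 8).
Holding amber-code grants green-code (Rule 7).
Holding green-code grants K39 (Rule 10).
Holding K39 and T2 grants silver-key (Rule 3).

Yes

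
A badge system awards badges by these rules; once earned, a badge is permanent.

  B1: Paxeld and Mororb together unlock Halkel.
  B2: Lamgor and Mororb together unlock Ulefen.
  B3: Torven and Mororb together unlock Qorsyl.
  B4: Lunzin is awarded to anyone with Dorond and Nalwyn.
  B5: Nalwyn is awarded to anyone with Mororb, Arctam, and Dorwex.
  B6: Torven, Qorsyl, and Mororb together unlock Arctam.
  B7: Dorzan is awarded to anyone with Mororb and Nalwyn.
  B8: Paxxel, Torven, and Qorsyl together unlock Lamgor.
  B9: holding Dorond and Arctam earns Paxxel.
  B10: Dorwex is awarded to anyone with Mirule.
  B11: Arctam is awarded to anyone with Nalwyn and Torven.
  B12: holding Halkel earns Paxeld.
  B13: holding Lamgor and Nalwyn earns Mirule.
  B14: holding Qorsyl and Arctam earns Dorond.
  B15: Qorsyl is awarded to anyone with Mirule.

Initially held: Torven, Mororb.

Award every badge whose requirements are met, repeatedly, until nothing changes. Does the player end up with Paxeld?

No

Paxeld would need Halkel (B12), but Halkel is never earned.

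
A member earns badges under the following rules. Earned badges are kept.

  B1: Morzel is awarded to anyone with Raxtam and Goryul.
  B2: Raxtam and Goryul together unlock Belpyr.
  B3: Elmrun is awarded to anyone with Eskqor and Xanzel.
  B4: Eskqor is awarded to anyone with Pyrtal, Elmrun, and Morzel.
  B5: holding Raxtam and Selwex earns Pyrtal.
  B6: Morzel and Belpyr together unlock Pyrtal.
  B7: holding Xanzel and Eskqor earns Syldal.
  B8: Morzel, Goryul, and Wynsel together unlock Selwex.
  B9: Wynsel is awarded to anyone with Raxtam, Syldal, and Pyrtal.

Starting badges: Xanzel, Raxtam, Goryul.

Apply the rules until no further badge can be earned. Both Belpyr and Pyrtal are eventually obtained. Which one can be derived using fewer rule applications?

Belpyr: With Raxtam and Goryul, Belpyr is earned (B2). [1 rule application]
Pyrtal: With Raxtam and Goryul, Morzel is earned (B1). With Raxtam and Goryul, Belpyr is earned (B2). With Morzel and Belpyr, Pyrtal is earned (B6). [3 rule applications]
Belpyr needs fewer.

Belpyr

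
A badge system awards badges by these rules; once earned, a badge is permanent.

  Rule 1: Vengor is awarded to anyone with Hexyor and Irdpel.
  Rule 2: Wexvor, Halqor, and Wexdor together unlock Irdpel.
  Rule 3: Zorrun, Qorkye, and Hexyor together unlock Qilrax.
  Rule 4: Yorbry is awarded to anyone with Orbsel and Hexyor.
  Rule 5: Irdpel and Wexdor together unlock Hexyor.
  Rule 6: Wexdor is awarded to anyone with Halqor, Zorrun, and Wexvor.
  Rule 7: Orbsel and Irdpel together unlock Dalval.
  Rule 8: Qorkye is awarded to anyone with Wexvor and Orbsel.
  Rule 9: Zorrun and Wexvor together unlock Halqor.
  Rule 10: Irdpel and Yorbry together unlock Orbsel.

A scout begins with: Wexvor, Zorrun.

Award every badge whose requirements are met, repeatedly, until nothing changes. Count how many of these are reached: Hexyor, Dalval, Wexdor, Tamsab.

With Zorrun and Wexvor, Halqor is earned (Rule 9).
With Halqor, Zorrun, and Wexvor, Wexdor is earned (Rule 6).
With Wexvor, Halqor, and Wexdor, Irdpel is earned (Rule 2).
With Irdpel and Wexdor, Hexyor is earned (Rule 5).
Hexyor: reached.
Dalval would need Orbsel and Irdpel (Rule 7), but Orbsel is never earned.
Wexdor: reached.
No rule produces Tamsab, and it is not given.
Reached: Hexyor and Wexdor — 2 of the 4.

2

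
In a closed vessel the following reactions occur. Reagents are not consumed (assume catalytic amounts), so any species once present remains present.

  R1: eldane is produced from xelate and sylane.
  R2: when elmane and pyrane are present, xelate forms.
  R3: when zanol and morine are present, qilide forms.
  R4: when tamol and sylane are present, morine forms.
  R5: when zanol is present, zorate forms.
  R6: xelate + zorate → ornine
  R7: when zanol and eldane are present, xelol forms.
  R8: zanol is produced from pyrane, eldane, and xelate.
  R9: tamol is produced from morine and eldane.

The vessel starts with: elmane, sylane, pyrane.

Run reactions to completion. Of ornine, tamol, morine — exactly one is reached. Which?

elmane and pyrane present → xelate forms (R2).
xelate and sylane present → eldane forms (R1).
pyrane, eldane, and xelate present → zanol forms (R8).
zanol present → zorate forms (R5).
xelate and zorate present → ornine forms (R6).
tamol would need morine and eldane (R9), but morine never forms. morine would need tamol and sylane (R4), but tamol never forms.

ornine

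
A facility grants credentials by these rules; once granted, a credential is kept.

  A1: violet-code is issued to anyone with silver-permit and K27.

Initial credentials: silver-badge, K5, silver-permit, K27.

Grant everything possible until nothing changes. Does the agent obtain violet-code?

Holding silver-permit and K27 grants violet-code (A1).

Yes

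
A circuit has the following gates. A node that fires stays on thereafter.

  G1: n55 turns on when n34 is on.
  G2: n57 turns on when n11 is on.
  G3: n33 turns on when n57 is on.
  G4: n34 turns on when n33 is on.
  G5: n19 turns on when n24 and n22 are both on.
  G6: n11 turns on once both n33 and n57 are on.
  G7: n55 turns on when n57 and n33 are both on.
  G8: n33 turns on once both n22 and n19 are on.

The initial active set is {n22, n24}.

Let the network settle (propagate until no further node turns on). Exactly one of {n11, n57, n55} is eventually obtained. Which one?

G5: n24 and n22 on → n19 on.
n22 and n19 are on, so n33 turns on (G8).
G4: n33 on → n34 on.
G1: n34 on → n55 on.
n57 would need n11 (G2), but n11 never turns on. n11 would need n33 and n57 (G6), but n57 never turns on.

n55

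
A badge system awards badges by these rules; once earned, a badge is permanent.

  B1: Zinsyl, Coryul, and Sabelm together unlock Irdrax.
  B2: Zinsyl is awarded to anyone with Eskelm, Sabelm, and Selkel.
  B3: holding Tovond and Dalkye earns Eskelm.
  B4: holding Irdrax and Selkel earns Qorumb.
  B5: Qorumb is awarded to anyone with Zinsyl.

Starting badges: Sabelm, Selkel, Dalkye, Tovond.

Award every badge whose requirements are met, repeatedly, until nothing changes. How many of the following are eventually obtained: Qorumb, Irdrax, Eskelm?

2

With Tovond and Dalkye, Eskelm is earned (B3).
With Eskelm, Sabelm, and Selkel, Zinsyl is earned (B2).
With Zinsyl, Qorumb is earned (B5).
Qorumb: reached.
Irdrax would need Zinsyl, Coryul, and Sabelm (B1), but Coryul is never earned.
Eskelm: reached.
Reached: Qorumb and Eskelm — 2 of the 3.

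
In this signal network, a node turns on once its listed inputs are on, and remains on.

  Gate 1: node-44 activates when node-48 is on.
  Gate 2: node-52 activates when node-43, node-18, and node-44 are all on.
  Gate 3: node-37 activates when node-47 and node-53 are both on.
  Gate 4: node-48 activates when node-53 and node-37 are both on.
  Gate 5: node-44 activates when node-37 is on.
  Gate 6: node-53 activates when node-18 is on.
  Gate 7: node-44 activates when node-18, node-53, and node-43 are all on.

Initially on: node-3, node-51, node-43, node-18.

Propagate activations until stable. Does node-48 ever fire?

node-48 would need node-53 and node-37 (Gate 4), but node-37 never turns on.

No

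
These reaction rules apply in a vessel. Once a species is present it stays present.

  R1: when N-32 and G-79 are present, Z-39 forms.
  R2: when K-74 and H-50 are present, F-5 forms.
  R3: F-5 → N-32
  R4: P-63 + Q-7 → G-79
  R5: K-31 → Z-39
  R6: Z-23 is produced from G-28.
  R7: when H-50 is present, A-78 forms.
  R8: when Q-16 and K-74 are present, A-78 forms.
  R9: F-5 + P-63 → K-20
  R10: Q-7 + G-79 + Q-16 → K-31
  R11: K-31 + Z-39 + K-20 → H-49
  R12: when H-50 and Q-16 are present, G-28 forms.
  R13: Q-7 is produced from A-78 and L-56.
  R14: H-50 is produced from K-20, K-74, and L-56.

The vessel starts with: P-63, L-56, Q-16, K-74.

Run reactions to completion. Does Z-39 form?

Q-16 and K-74 present → A-78 forms (R8).
A-78 and L-56 present → Q-7 forms (R13).
P-63 and Q-7 present → G-79 forms (R4).
Q-7, G-79, and Q-16 present → K-31 forms (R10).
K-31 present → Z-39 forms (R5).

Yes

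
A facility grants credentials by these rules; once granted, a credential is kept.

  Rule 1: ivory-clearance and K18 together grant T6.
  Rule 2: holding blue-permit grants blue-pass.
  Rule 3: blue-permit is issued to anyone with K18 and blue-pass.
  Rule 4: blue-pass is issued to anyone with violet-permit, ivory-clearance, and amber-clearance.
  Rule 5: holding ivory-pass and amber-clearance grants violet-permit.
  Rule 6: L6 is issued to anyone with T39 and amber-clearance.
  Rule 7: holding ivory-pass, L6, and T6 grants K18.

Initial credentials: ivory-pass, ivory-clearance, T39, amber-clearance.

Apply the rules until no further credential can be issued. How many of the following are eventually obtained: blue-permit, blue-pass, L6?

Holding ivory-pass and amber-clearance grants violet-permit (Rule 5).
Holding T39 and amber-clearance grants L6 (Rule 6).
Holding violet-permit, ivory-clearance, and amber-clearance grants blue-pass (Rule 4).
blue-permit would need K18 and blue-pass (Rule 3), but K18 is never granted.
blue-pass: reached.
L6: reached.
Reached: blue-pass and L6 — 2 of the 3.

2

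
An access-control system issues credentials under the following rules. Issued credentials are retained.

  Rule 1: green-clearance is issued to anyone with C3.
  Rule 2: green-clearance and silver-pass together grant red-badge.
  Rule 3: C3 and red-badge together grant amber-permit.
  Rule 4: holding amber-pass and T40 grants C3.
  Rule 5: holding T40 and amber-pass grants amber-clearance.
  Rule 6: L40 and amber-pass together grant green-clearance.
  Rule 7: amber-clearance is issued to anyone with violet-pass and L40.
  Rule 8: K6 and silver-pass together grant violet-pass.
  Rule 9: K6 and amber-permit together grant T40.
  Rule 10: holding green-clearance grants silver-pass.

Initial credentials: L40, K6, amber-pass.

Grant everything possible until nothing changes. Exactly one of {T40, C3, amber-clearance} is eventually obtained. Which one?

Holding L40 and amber-pass grants green-clearance (Rule 6).
Holding green-clearance grants silver-pass (Rule 10).
Holding K6 and silver-pass grants violet-pass (Rule 8).
Holding violet-pass and L40 grants amber-clearance (Rule 7).
T40 would need K6 and amber-permit (Rule 9), but amber-permit is never granted. C3 would need amber-pass and T40 (Rule 4), but T40 is never granted.

amber-clearance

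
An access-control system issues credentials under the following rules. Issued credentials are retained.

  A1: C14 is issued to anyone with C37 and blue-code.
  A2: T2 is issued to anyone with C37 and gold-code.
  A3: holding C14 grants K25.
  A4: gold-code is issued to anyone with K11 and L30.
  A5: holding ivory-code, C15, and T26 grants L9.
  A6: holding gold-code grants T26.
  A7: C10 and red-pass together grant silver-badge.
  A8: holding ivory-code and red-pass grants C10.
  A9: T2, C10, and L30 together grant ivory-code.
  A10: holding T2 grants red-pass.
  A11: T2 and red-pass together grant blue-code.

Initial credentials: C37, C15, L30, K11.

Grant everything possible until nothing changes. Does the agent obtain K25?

Yes

Holding K11 and L30 grants gold-code (A4).
Holding C37 and gold-code grants T2 (A2).
Holding T2 grants red-pass (A10).
Holding T2 and red-pass grants blue-code (A11).
Holding C37 and blue-code grants C14 (A1).
Holding C14 grants K25 (A3).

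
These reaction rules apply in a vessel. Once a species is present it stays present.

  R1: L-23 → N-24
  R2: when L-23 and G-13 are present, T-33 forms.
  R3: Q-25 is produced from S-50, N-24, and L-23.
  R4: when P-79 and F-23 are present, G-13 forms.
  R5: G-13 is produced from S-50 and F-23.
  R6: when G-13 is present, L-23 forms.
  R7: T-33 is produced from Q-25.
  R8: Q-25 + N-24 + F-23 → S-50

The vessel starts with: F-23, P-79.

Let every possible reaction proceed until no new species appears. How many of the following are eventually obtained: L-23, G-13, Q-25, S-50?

P-79 and F-23 present → G-13 forms (R4).
G-13 present → L-23 forms (R6).
L-23: reached.
G-13: reached.
Q-25 would need S-50, N-24, and L-23 (R3), but S-50 never forms.
S-50 would need Q-25, N-24, and F-23 (R8), but Q-25 never forms.
Reached: L-23 and G-13 — 2 of the 4.

2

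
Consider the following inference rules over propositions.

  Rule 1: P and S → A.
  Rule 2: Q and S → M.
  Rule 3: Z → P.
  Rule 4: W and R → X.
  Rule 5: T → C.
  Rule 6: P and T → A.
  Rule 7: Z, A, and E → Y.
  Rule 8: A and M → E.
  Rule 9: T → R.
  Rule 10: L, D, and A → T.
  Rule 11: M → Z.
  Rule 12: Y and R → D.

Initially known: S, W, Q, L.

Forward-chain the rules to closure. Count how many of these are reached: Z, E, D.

2

Q and S hold, so M follows (Rule 2).
M holds, so Z follows (Rule 11).
From Z, Rule 3 gives P.
From P and S, Rule 1 gives A.
A and M hold, so E follows (Rule 8).
Z: reached.
E: reached.
D would need Y and R (Rule 12), but R is never established.
Reached: Z and E — 2 of the 3.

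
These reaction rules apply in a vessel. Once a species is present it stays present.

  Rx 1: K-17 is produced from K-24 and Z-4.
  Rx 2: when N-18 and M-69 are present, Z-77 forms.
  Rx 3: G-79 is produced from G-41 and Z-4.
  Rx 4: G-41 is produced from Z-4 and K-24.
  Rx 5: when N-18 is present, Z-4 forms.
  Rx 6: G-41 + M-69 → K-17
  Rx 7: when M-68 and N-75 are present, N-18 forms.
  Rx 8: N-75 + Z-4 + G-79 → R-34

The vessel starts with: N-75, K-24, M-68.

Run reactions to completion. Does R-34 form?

Yes

M-68 and N-75 present → N-18 forms (Rx 7).
N-18 present → Z-4 forms (Rx 5).
Z-4 and K-24 present → G-41 forms (Rx 4).
G-41 and Z-4 present → G-79 forms (Rx 3).
N-75, Z-4, and G-79 present → R-34 forms (Rx 8).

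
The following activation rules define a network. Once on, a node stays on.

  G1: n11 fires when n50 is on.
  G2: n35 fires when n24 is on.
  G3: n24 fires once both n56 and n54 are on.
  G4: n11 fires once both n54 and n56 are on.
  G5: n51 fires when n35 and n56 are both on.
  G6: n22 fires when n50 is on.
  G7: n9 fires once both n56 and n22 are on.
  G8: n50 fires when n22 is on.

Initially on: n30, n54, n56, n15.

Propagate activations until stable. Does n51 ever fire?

n56 and n54 are on, so n24 fires (G3).
G2: n24 on → n35 on.
G5: n35 and n56 on → n51 on.

Yes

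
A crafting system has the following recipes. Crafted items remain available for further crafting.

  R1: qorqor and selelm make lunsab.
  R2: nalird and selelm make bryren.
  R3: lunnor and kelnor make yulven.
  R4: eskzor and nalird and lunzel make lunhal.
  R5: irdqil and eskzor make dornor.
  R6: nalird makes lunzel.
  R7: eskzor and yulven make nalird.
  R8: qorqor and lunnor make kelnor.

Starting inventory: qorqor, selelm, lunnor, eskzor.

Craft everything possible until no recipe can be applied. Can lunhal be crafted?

Yes

Using R8, qorqor and lunnor make kelnor.
lunnor and kelnor → yulven (R3).
Using R7, eskzor and yulven make nalird.
Using R6, nalird makes lunzel.
eskzor and nalird and lunzel → lunhal (R4).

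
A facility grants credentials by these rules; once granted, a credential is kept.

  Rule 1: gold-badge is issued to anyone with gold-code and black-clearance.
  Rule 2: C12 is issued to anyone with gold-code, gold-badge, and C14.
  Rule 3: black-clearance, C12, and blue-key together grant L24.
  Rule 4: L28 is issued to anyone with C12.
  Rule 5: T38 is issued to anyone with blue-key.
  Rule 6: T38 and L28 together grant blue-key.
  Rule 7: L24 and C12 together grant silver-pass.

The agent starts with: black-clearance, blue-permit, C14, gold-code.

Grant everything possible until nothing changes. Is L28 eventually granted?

Holding gold-code and black-clearance grants gold-badge (Rule 1).
Holding gold-code, gold-badge, and C14 grants C12 (Rule 2).
Holding C12 grants L28 (Rule 4).

Yes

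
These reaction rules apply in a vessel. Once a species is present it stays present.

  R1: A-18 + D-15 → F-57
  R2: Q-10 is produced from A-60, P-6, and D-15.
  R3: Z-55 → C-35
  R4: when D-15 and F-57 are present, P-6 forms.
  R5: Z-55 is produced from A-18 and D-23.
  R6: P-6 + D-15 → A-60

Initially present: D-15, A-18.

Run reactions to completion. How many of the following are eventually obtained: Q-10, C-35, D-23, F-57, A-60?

A-18 and D-15 present → F-57 forms (R1).
D-15 and F-57 present → P-6 forms (R4).
P-6 and D-15 present → A-60 forms (R6).
A-60, P-6, and D-15 present → Q-10 forms (R2).
Q-10: reached.
C-35 would need Z-55 (R3), but Z-55 never forms.
No rule produces D-23, and it is not given.
F-57: reached.
A-60: reached.
Reached: Q-10, F-57, and A-60 — 3 of the 5.

3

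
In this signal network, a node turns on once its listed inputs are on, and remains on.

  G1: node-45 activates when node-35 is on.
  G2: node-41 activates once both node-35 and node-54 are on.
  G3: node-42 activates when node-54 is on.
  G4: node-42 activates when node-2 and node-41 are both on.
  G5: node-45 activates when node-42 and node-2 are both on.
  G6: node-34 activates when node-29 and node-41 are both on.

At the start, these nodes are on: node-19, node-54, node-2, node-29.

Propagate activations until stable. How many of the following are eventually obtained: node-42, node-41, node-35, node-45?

2

node-54 is on, so node-42 activates (G3).
G5: node-42 and node-2 on → node-45 on.
node-42: reached.
node-41 would need node-35 and node-54 (G2), but node-35 never turns on.
No rule produces node-35, and it is not given.
node-45: reached.
Reached: node-42 and node-45 — 2 of the 4.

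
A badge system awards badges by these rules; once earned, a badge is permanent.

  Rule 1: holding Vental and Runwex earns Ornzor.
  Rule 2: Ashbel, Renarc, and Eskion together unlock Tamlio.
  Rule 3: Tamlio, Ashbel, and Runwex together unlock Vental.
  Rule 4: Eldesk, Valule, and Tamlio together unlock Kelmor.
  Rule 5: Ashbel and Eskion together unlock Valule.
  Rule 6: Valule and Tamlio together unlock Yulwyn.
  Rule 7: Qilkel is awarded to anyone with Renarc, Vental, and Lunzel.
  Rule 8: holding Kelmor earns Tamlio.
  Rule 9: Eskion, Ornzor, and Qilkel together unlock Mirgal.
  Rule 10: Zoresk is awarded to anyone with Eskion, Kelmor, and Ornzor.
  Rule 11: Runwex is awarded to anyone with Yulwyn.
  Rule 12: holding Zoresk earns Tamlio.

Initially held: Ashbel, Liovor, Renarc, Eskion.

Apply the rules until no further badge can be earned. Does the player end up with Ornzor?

With Ashbel, Renarc, and Eskion, Tamlio is earned (Rule 2).
With Ashbel and Eskion, Valule is earned (Rule 5).
With Valule and Tamlio, Yulwyn is earned (Rule 6).
With Yulwyn, Runwex is earned (Rule 11).
With Tamlio, Ashbel, and Runwex, Vental is earned (Rule 3).
With Vental and Runwex, Ornzor is earned (Rule 1).

Yes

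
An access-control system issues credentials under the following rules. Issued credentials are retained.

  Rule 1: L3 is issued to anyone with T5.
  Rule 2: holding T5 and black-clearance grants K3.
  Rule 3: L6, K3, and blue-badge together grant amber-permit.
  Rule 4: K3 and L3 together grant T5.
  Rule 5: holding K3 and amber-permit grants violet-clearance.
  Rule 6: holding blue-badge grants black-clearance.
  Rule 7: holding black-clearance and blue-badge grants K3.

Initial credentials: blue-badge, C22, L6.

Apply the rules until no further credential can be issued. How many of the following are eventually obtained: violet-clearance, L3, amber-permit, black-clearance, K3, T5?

Holding blue-badge grants black-clearance (Rule 6).
Holding black-clearance and blue-badge grants K3 (Rule 7).
Holding L6, K3, and blue-badge grants amber-permit (Rule 3).
Holding K3 and amber-permit grants violet-clearance (Rule 5).
violet-clearance: reached.
L3 would need T5 (Rule 1), but T5 is never granted.
amber-permit: reached.
black-clearance: reached.
K3: reached.
T5 would need K3 and L3 (Rule 4), but L3 is never granted.
Reached: violet-clearance, amber-permit, black-clearance, and K3 — 4 of the 6.

4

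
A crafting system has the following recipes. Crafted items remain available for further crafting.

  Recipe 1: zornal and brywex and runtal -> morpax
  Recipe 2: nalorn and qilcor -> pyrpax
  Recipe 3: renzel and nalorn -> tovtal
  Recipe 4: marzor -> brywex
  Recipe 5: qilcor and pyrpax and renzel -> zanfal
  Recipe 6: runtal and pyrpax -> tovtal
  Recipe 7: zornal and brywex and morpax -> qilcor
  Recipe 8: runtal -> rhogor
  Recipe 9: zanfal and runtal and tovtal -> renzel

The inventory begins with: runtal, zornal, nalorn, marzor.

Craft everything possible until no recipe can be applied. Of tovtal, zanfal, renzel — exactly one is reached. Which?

marzor -> brywex (Recipe 4).
Using Recipe 1, zornal, brywex, and runtal make morpax.
Using Recipe 7, zornal, brywex, and morpax make qilcor.
nalorn and qilcor -> pyrpax (Recipe 2).
runtal and pyrpax -> tovtal (Recipe 6).
renzel would need zanfal, runtal, and tovtal (Recipe 9), but zanfal is never obtained. zanfal would need qilcor, pyrpax, and renzel (Recipe 5), but renzel is never obtained.

tovtal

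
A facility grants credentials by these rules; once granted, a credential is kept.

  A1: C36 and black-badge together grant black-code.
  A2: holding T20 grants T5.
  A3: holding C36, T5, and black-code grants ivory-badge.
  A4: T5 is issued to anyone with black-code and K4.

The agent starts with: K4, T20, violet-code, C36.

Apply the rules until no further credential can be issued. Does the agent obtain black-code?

No

black-code would need C36 and black-badge (A1), but black-badge is never granted.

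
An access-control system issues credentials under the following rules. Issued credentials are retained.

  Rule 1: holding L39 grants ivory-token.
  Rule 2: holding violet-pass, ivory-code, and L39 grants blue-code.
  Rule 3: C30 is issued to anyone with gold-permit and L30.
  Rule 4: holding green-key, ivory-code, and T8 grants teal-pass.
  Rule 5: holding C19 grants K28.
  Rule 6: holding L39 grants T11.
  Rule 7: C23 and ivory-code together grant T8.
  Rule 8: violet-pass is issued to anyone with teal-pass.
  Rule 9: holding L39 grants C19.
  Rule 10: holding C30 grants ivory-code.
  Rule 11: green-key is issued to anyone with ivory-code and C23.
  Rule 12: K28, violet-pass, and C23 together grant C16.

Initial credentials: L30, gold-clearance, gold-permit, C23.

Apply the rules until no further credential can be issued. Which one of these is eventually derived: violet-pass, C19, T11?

violet-pass

Holding gold-permit and L30 grants C30 (Rule 3).
Holding C30 grants ivory-code (Rule 10).
Holding C23 and ivory-code grants T8 (Rule 7).
Holding ivory-code and C23 grants green-key (Rule 11).
Holding green-key, ivory-code, and T8 grants teal-pass (Rule 4).
Holding teal-pass grants violet-pass (Rule 8).
C19 would need L39 (Rule 9), but L39 is never granted. T11 would need L39 (Rule 6), but L39 is never granted.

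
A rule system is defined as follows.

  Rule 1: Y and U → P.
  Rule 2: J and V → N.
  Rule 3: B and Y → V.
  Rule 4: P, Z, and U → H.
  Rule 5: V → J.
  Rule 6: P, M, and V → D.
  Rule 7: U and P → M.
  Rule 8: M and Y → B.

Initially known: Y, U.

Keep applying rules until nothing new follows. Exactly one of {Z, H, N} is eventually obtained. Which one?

From Y and U, Rule 1 gives P.
From U and P, Rule 7 gives M.
From M and Y, Rule 8 gives B.
B and Y hold, so V follows (Rule 3).
From V, Rule 5 gives J.
J and V hold, so N follows (Rule 2).
H would need P, Z, and U (Rule 4), but Z is never established. No rule produces Z, and it is not given.

N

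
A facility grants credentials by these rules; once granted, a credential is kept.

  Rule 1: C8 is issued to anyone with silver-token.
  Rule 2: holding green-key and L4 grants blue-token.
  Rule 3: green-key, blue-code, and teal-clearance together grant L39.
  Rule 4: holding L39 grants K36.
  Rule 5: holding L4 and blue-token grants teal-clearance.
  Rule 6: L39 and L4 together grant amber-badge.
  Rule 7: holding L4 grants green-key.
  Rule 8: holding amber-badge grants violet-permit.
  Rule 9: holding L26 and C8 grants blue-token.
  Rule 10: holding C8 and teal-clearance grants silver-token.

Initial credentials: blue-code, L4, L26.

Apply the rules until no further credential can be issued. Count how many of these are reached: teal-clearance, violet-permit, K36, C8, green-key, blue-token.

Holding L4 grants green-key (Rule 7).
Holding green-key and L4 grants blue-token (Rule 2).
Holding L4 and blue-token grants teal-clearance (Rule 5).
Holding green-key, blue-code, and teal-clearance grants L39 (Rule 3).
Holding L39 and L4 grants amber-badge (Rule 6).
Holding L39 grants K36 (Rule 4).
Holding amber-badge grants violet-permit (Rule 8).
teal-clearance: reached.
violet-permit: reached.
K36: reached.
C8 would need silver-token (Rule 1), but silver-token is never granted.
green-key: reached.
blue-token: reached.
Reached: teal-clearance, violet-permit, K36, green-key, and blue-token — 5 of the 6.

5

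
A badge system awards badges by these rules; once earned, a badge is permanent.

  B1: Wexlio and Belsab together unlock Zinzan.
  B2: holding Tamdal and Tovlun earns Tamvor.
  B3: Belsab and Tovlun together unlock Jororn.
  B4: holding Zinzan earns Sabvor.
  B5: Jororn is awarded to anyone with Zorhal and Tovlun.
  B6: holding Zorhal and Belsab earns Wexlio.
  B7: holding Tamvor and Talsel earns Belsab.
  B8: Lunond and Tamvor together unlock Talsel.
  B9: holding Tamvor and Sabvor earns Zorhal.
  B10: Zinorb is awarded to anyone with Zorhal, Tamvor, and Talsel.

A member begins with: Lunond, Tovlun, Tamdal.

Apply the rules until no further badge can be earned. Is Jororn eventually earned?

Yes

With Tamdal and Tovlun, Tamvor is earned (B2).
With Lunond and Tamvor, Talsel is earned (B8).
With Tamvor and Talsel, Belsab is earned (B7).
With Belsab and Tovlun, Jororn is earned (B3).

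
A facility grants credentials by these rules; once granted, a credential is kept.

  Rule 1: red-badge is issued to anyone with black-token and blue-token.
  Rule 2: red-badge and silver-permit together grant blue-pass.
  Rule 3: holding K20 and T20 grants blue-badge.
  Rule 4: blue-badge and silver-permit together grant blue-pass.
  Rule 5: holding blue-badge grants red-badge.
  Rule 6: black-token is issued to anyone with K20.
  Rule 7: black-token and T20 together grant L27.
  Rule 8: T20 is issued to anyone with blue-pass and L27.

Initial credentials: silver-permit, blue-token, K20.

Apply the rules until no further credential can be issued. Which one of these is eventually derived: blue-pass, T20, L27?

Holding K20 grants black-token (Rule 6).
Holding black-token and blue-token grants red-badge (Rule 1).
Holding red-badge and silver-permit grants blue-pass (Rule 2).
L27 would need black-token and T20 (Rule 7), but T20 is never granted. T20 would need blue-pass and L27 (Rule 8), but L27 is never granted.

blue-pass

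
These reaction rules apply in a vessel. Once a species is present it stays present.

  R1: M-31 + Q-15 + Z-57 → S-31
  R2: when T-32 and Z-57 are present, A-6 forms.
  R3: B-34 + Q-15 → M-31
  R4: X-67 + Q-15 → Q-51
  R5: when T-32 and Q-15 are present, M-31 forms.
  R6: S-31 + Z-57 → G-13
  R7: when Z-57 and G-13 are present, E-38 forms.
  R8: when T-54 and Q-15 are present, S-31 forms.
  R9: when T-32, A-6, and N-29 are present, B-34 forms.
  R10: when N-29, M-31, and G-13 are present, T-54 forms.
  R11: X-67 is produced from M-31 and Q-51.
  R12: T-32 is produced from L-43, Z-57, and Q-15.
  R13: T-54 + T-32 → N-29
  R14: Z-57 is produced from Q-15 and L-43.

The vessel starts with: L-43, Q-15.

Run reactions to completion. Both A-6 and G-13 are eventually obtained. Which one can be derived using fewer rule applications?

A-6

A-6: Q-15 and L-43 present → Z-57 forms (R14). L-43, Z-57, and Q-15 present → T-32 forms (R12). T-32 and Z-57 present → A-6 forms (R2). [3 rule applications]
G-13: Q-15 and L-43 present → Z-57 forms (R14). L-43, Z-57, and Q-15 present → T-32 forms (R12). T-32 and Q-15 present → M-31 forms (R5). M-31, Q-15, and Z-57 present → S-31 forms (R1). S-31 and Z-57 present → G-13 forms (R6). [5 rule applications]
A-6 needs fewer.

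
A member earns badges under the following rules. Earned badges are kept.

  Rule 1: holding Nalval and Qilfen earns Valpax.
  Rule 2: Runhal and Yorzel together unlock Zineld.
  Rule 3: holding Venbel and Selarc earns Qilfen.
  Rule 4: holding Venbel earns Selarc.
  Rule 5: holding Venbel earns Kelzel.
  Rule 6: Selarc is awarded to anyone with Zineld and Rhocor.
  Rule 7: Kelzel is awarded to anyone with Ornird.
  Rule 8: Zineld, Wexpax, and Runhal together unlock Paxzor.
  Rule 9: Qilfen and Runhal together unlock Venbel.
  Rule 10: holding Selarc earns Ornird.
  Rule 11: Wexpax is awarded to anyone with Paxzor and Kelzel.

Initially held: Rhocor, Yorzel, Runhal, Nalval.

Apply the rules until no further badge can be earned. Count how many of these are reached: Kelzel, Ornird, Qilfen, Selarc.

With Runhal and Yorzel, Zineld is earned (Rule 2).
With Zineld and Rhocor, Selarc is earned (Rule 6).
With Selarc, Ornird is earned (Rule 10).
With Ornird, Kelzel is earned (Rule 7).
Kelzel: reached.
Ornird: reached.
Qilfen would need Venbel and Selarc (Rule 3), but Venbel is never earned.
Selarc: reached.
Reached: Kelzel, Ornird, and Selarc — 3 of the 4.

3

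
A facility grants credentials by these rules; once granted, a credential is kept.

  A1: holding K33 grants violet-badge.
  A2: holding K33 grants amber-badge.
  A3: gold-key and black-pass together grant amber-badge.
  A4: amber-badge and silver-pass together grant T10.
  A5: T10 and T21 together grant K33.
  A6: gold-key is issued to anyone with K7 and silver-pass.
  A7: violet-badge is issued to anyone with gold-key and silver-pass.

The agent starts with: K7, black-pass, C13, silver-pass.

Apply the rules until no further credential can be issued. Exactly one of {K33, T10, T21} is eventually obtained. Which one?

T10

Holding K7 and silver-pass grants gold-key (A6).
Holding gold-key and black-pass grants amber-badge (A3).
Holding amber-badge and silver-pass grants T10 (A4).
No rule produces T21, and it is not given. K33 would need T10 and T21 (A5), but T21 is never granted.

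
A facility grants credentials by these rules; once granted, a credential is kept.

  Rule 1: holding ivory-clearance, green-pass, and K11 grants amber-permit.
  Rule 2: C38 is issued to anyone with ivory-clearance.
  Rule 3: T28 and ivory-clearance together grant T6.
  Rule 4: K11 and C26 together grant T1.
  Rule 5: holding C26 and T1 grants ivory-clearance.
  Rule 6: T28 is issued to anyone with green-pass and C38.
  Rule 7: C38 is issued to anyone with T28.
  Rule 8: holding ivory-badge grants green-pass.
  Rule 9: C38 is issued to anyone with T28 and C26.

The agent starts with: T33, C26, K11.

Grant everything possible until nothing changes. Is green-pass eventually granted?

No

green-pass would need ivory-badge (Rule 8), but ivory-badge is never granted.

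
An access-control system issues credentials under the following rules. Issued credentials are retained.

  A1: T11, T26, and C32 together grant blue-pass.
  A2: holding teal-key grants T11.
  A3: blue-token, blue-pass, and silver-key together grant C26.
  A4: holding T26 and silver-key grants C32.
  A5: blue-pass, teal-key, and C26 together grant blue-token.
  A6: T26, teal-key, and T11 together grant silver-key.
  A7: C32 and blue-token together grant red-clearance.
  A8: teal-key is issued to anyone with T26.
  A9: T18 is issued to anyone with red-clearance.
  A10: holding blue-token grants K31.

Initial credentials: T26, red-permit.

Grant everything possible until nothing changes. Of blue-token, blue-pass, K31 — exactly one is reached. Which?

Holding T26 grants teal-key (A8).
Holding teal-key grants T11 (A2).
Holding T26, teal-key, and T11 grants silver-key (A6).
Holding T26 and silver-key grants C32 (A4).
Holding T11, T26, and C32 grants blue-pass (A1).
blue-token would need blue-pass, teal-key, and C26 (A5), but C26 is never granted. K31 would need blue-token (A10), but blue-token is never granted.

blue-pass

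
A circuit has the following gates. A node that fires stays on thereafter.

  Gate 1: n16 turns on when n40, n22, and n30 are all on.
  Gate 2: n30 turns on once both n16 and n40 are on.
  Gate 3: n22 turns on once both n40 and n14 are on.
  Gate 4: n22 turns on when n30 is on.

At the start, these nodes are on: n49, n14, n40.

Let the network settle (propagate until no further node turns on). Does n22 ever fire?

Yes

n40 and n14 are on, so n22 turns on (Gate 3).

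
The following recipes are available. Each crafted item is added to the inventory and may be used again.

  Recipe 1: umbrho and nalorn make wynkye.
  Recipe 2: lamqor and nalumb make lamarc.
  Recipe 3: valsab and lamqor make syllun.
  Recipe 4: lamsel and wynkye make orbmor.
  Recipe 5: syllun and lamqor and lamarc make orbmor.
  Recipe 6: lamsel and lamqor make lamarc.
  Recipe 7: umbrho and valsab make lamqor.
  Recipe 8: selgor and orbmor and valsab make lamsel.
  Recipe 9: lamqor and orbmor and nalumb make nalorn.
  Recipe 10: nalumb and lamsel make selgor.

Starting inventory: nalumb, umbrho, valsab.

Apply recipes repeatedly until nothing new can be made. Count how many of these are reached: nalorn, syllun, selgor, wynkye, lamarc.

4

umbrho and valsab → lamqor (Recipe 7).
Using Recipe 2, lamqor and nalumb make lamarc.
Using Recipe 3, valsab and lamqor make syllun.
Using Recipe 5, syllun, lamqor, and lamarc make orbmor.
lamqor and orbmor and nalumb → nalorn (Recipe 9).
Using Recipe 1, umbrho and nalorn make wynkye.
nalorn: reached.
syllun: reached.
selgor would need nalumb and lamsel (Recipe 10), but lamsel is never obtained.
wynkye: reached.
lamarc: reached.
Reached: nalorn, syllun, wynkye, and lamarc — 4 of the 5.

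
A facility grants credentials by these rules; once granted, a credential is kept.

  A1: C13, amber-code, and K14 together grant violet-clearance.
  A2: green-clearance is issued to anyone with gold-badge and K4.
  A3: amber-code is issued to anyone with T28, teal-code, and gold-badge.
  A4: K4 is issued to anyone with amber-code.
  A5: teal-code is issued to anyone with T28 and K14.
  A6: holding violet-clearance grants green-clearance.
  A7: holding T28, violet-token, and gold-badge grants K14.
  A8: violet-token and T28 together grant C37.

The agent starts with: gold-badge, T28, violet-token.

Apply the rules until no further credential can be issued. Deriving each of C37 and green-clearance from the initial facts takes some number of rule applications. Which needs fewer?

C37

C37: Holding violet-token and T28 grants C37 (A8). [1 rule application]
green-clearance: Holding T28, violet-token, and gold-badge grants K14 (A7). Holding T28 and K14 grants teal-code (A5). Holding T28, teal-code, and gold-badge grants amber-code (A3). Holding amber-code grants K4 (A4). Holding gold-badge and K4 grants green-clearance (A2). [5 rule applications]
C37 needs fewer.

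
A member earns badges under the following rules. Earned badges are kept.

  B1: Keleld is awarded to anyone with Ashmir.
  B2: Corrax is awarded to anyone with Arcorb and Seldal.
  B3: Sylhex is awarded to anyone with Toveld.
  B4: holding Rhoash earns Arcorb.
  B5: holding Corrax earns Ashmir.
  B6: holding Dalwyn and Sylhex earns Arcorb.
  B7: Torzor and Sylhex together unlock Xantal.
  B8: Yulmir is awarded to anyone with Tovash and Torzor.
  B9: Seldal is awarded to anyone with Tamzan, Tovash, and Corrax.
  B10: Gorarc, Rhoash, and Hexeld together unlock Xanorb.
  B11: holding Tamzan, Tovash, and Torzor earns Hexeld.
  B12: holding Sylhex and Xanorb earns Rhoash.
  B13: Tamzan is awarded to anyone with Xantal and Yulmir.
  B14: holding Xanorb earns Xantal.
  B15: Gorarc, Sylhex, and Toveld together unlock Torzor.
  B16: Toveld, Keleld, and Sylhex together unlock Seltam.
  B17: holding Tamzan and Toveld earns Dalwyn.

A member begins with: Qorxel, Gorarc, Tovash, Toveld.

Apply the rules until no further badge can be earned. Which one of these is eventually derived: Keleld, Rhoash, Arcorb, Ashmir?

With Toveld, Sylhex is earned (B3).
With Gorarc, Sylhex, and Toveld, Torzor is earned (B15).
With Torzor and Sylhex, Xantal is earned (B7).
With Tovash and Torzor, Yulmir is earned (B8).
With Xantal and Yulmir, Tamzan is earned (B13).
With Tamzan and Toveld, Dalwyn is earned (B17).
With Dalwyn and Sylhex, Arcorb is earned (B6).
Keleld would need Ashmir (B1), but Ashmir is never earned. Ashmir would need Corrax (B5), but Corrax is never earned. Rhoash would need Sylhex and Xanorb (B12), but Xanorb is never earned.

Arcorb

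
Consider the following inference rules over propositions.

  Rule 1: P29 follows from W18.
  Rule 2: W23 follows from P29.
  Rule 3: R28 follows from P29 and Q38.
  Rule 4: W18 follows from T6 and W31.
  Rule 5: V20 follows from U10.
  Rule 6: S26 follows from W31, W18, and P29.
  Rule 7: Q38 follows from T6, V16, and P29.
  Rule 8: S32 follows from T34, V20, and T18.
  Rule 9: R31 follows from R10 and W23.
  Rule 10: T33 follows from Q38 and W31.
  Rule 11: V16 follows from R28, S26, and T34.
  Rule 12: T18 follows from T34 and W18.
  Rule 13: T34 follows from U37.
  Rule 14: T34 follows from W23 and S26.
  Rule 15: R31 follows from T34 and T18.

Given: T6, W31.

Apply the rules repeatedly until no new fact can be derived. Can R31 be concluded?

From T6 and W31, Rule 4 gives W18.
W18 holds, so P29 follows (Rule 1).
From W31, W18, and P29, Rule 6 gives S26.
From P29, Rule 2 gives W23.
W23 and S26 hold, so T34 follows (Rule 14).
T34 and W18 hold, so T18 follows (Rule 12).
T34 and T18 hold, so R31 follows (Rule 15).

Yes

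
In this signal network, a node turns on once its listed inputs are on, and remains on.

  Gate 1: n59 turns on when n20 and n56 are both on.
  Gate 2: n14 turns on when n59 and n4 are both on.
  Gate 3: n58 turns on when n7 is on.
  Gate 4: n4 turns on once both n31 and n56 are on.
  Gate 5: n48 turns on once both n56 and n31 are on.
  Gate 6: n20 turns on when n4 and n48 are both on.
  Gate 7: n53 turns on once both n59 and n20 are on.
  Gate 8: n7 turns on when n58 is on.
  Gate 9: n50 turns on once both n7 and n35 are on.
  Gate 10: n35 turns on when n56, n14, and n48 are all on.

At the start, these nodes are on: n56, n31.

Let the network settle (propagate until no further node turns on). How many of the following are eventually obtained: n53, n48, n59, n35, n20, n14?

6

n56 and n31 are on, so n48 turns on (Gate 5).
Gate 4: n31 and n56 on → n4 on.
n4 and n48 are on, so n20 turns on (Gate 6).
Gate 1: n20 and n56 on → n59 on.
n59 and n20 are on, so n53 turns on (Gate 7).
n59 and n4 are on, so n14 turns on (Gate 2).
Gate 10: n56, n14, and n48 on → n35 on.
n53: reached.
n48: reached.
n59: reached.
n35: reached.
n20: reached.
n14: reached.
All 6 are reached.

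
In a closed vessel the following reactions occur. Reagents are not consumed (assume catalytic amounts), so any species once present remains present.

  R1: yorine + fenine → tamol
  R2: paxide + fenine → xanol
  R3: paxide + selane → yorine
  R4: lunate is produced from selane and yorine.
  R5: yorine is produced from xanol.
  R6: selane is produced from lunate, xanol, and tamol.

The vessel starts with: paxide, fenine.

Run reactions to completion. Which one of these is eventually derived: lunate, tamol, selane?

tamol

paxide and fenine present → xanol forms (R2).
xanol present → yorine forms (R5).
yorine and fenine present → tamol forms (R1).
lunate would need selane and yorine (R4), but selane never forms. selane would need lunate, xanol, and tamol (R6), but lunate never forms.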